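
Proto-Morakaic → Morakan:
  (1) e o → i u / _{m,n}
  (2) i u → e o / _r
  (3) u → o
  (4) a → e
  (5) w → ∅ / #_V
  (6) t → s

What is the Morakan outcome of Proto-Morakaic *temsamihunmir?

simsemihonmer

Morakan: *temsamihunmir > timsamihunmir > timsamihunmer > timsamihonmer > timsemihonmer > simsemihonmer  (by pre-nasal raising, pre-rhotic lowering, vowel merger, vowel merger, unconditioned shift)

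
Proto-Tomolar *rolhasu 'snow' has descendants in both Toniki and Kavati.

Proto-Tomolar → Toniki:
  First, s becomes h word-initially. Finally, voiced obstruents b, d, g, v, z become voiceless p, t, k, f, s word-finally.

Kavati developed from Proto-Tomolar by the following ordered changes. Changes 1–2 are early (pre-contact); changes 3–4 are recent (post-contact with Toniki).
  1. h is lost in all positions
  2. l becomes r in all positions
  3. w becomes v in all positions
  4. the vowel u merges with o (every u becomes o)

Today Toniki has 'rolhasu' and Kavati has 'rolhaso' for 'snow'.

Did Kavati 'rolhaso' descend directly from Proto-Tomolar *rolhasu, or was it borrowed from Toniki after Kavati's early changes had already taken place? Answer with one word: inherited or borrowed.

If inherited, *rolhasu would pass through all of Kavati's changes:
Kavati: start from *rolhasu.
  rule 1 (h-loss): rolhasu → rolasu
  rule 2 (unconditioned shift): rolasu → rorasu
  rule 3: no change — rorasu
  rule 4 (vowel merger): rorasu → roraso
  ⇒ Kavati roraso
If borrowed from Toniki 'rolhasu' after the early changes, it would undergo only the recent ones:
  rule 3 (unconditioned shift): no change (rolhasu)
  rule 4 (vowel merger): rolhasu → rolhaso
  ⇒ as a loan: rolhaso
Kavati 'rolhaso' matches the loan outcome 'rolhaso', not the inherited 'roraso' — it skipped the early Kavati changes, so it was borrowed from Toniki.

borrowed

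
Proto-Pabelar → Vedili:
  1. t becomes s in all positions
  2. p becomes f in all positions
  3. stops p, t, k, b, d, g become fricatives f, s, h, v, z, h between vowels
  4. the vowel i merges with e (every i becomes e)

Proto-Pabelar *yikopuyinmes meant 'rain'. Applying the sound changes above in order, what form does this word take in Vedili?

yehofuyenmes

Vedili: *yikopuyinmes
  yikopuyinmes (rule 1 does not apply)
  yikopuyinmes → yikofuyinmes   [unconditioned shift]
  yikofuyinmes → yihofuyinmes   [intervocalic lenition]
  yihofuyinmes → yehofuyenmes   [vowel merger]
  giving Vedili yehofuyenmes.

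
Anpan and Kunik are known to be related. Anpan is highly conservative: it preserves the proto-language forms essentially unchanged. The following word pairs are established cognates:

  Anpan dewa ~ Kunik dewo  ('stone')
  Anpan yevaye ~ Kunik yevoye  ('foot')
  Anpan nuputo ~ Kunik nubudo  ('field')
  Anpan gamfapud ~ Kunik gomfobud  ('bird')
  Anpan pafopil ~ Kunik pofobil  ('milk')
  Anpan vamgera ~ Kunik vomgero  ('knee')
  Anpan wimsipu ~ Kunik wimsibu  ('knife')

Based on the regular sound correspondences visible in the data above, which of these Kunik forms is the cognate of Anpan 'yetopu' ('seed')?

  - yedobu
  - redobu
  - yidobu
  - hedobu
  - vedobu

nuputo ~ nubudo — Anpan t corresponds to Kunik d between vowels (before a back vowel).
nuputo ~ nubudo, gamfapud ~ gomfobud — Anpan p corresponds to Kunik b between vowels (before a back vowel).
Applying these to Anpan 'yetopu':
  yetopu → yedopu   (t→d between vowels (before a back vowel))
  yedopu → yedobu   (p→b between vowels (before a back vowel))
So the Kunik cognate is 'yedobu'.

yedobu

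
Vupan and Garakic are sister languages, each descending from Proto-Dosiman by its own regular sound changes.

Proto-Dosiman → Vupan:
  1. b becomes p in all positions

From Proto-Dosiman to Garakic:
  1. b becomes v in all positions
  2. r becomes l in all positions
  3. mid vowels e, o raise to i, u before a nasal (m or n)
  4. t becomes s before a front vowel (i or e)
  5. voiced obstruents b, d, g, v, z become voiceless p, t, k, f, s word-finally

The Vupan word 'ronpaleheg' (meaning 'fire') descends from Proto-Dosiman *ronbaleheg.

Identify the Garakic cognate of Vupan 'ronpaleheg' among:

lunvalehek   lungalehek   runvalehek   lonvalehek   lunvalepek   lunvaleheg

lunvalehek

Garakic: *ronbaleheg
  ronbaleheg → ronvaleheg   [unconditioned shift]
  ronvaleheg → lonvaleheg   [unconditioned shift]
  lonvaleheg → lunvaleheg   [pre-nasal raising]
  lunvaleheg (rule 4 does not apply)
  lunvaleheg → lunvalehek   [final devoicing]
  giving Garakic lunvalehek.
Among the options, 'lunvalehek' alone shows every Garakic change applied in order.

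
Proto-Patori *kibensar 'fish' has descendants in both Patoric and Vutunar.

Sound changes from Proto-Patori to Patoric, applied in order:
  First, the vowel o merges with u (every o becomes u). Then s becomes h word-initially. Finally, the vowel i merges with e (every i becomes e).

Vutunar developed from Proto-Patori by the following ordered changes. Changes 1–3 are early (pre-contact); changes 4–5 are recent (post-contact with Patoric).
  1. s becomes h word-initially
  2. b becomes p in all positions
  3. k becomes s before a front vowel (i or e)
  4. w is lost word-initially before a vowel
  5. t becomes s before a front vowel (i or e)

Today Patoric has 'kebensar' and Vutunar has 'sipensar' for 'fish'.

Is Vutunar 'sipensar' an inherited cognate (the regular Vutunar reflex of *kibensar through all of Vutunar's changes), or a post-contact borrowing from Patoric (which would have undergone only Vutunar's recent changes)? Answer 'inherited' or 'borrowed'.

If inherited, *kibensar would pass through all of Vutunar's changes:
Vutunar: *kibensar > kipensar > sipensar  (by unconditioned shift, palatalisation)
If borrowed from Patoric 'kebensar' after the early changes, it would undergo only the recent ones:
  rule 4 (glide loss): no change (kebensar)
  rule 5 (palatalisation): no change (kebensar)
  ⇒ as a loan: kebensar
Vutunar 'sipensar' matches the inherited outcome exactly, so it is an inherited cognate, not a loan.

inherited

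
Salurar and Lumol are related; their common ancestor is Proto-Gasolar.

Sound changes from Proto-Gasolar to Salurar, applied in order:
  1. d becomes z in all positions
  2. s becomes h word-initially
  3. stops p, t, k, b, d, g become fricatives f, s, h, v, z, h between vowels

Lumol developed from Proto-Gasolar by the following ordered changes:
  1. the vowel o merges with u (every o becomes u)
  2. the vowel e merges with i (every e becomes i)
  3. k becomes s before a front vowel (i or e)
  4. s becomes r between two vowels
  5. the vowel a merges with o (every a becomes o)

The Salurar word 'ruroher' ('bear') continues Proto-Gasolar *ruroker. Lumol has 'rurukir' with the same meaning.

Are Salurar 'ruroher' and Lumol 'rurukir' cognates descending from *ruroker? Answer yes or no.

Derive the expected Lumol reflex of *ruroker:
Lumol: start from *ruroker.
  rule 1 (vowel merger): ruroker → ruruker
  rule 2 (vowel merger): ruruker → rurukir
  rule 3 (palatalisation): rurukir → rurusir
  rule 4 (rhotacism): rurusir → rururir
  rule 5: no change — rururir
  ⇒ Lumol rururir
The regular Lumol reflex would be 'rururir', but the attested form is 'rurukir'. The correspondence is irregular, so they are not cognates (the Lumol form has a different source).

no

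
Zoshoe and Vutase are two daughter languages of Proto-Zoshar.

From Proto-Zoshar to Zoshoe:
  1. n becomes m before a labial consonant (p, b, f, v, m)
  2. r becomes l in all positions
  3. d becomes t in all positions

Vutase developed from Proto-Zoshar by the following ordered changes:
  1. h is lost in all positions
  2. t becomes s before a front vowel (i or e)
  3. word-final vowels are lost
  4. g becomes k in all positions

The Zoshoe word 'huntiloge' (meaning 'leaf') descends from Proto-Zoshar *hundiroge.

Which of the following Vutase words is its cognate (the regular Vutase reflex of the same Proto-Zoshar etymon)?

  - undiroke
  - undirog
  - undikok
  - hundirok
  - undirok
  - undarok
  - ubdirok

Vutase: start from *hundiroge.
  rule 1 (h-loss): hundiroge → undiroge
  rule 2: no change — undiroge
  rule 3 (apocope): undiroge → undirog
  rule 4 (unconditioned shift): undirog → undirok
  ⇒ Vutase undirok
The other candidates each miss or misapply at least one Vutase change.

undirok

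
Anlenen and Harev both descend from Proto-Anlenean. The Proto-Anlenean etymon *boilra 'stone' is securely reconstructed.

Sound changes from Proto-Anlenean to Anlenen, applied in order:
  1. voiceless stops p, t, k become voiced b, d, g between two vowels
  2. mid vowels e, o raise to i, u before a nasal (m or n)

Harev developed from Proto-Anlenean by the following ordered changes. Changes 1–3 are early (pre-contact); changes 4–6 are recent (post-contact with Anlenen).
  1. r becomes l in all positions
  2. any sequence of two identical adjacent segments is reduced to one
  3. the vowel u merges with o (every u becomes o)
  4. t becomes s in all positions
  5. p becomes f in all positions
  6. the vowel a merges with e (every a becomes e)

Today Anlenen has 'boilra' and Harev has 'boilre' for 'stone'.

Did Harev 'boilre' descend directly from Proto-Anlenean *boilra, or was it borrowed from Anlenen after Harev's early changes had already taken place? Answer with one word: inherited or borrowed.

borrowed

If inherited, *boilra would pass through all of Harev's changes:
Harev: start from *boilra.
  rule 1 (unconditioned shift): boilra → boilla
  rule 2 (degemination): boilla → boila
  rule 3: no change — boila
  rule 4: no change — boila
  rule 5: no change — boila
  rule 6 (vowel merger): boila → boile
  ⇒ Harev boile
If borrowed from Anlenen 'boilra' after the early changes, it would undergo only the recent ones:
  rule 4 (unconditioned shift): no change (boilra)
  rule 5 (unconditioned shift): no change (boilra)
  rule 6 (vowel merger): boilra → boilre
  ⇒ as a loan: boilre
Harev 'boilre' matches the loan outcome 'boilre', not the inherited 'boile' — it skipped the early Harev changes, so it was borrowed from Anlenen.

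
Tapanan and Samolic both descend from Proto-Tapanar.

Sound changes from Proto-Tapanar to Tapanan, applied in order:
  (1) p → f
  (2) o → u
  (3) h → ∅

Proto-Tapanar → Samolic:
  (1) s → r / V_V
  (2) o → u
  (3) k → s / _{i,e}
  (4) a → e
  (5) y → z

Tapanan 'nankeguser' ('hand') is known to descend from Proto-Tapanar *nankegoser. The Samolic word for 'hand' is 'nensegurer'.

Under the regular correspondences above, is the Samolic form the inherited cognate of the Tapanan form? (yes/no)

Derive the expected Samolic reflex of *nankegoser:
Samolic: *nankegoser > nankegorer > nankegurer > nansegurer > nensegurer  (by rhotacism, vowel merger, palatalisation, vowel merger)
Samolic 'nensegurer' matches the regular reflex exactly, so the pair is cognate.

yes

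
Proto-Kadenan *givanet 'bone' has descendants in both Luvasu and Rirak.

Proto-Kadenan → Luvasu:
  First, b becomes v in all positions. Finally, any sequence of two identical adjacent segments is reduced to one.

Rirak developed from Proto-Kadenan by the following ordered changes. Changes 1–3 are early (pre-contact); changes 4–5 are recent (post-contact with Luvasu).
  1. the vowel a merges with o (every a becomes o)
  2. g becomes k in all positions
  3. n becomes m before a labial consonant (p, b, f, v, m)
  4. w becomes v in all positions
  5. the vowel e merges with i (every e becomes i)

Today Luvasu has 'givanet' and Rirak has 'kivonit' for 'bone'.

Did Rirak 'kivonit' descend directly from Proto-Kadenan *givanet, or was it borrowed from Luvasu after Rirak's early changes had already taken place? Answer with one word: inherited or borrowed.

inherited

If inherited, *givanet would pass through all of Rirak's changes:
Rirak: *givanet > givonet > kivonet > kivonit  (by vowel merger, unconditioned shift, vowel merger)
If borrowed from Luvasu 'givanet' after the early changes, it would undergo only the recent ones:
  rule 4 (unconditioned shift): no change (givanet)
  rule 5 (vowel merger): givanet → givanit
  ⇒ as a loan: givanit
Rirak 'kivonit' matches the inherited outcome exactly, so it is an inherited cognate, not a loan.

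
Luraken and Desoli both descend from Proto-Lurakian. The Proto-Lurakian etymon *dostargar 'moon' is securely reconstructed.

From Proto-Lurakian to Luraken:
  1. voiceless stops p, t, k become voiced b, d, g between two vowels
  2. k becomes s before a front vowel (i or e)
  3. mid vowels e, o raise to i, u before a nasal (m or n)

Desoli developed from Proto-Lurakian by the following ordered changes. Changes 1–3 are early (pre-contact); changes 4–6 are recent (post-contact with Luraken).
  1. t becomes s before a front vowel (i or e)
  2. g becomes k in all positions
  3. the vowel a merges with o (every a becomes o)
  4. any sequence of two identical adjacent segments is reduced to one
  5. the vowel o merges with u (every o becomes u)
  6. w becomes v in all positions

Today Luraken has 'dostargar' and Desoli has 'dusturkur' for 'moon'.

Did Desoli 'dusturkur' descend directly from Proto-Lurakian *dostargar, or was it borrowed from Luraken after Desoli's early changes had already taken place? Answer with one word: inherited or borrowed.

inherited

If inherited, *dostargar would pass through all of Desoli's changes:
Desoli: *dostargar > dostarkar > dostorkor > dusturkur  (by unconditioned shift, vowel merger, vowel merger)
If borrowed from Luraken 'dostargar' after the early changes, it would undergo only the recent ones:
  rule 4 (degemination): no change (dostargar)
  rule 5 (vowel merger): dostargar → dustargar
  rule 6 (unconditioned shift): no change (dustargar)
  ⇒ as a loan: dustargar
Desoli 'dusturkur' matches the inherited outcome exactly, so it is an inherited cognate, not a loan.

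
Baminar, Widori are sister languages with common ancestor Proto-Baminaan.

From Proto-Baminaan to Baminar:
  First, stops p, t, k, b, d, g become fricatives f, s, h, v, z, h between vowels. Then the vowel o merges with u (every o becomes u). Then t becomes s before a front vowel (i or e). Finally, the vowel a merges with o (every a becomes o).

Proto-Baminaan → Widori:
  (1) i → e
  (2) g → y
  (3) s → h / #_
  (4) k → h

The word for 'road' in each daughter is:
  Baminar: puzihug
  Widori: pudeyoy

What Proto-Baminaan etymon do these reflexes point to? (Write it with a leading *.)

Position 7: Baminar has g, Widori has y. Baminar preserves g here (none of its changes turn any other segment into g), so the proto-segment is *g.
Position 6: Baminar has u, Widori has o. Widori preserves o here (none of its changes turn any other segment into o), so the proto-segment is *o.
Position 3: Baminar has z, Widori has d. Widori preserves d here (none of its changes turn any other segment into d), so the proto-segment is *d.
This points to *pudigog. Verify forward in each daughter:
Baminar: start from *pudigog.
  rule 1 (intervocalic lenition): pudigog → puzihog
  rule 2 (vowel merger): puzihog → puzihug
  rule 3: no change — puzihug
  rule 4: no change — puzihug
  ⇒ Baminar puzihug
Widori: start from *pudigog.
  rule 1 (vowel merger): pudigog → pudegog
  rule 2 (unconditioned shift): pudegog → pudeyoy
  rule 3: no change — pudeyoy
  rule 4: no change — pudeyoy
  ⇒ Widori pudeyoy
*pudigog is the unique common source.

*pudigog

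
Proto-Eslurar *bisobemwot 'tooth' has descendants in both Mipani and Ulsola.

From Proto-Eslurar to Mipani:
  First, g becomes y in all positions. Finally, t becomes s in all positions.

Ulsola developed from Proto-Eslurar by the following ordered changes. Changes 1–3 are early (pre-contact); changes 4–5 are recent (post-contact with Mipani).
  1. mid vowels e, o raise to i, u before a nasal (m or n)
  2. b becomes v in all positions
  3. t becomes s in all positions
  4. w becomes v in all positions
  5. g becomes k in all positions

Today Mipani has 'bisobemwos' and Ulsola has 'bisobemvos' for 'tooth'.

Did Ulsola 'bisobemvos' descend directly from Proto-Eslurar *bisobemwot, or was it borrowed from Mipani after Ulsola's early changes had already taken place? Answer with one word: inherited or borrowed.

borrowed

If inherited, *bisobemwot would pass through all of Ulsola's changes:
Ulsola: *bisobemwot
  bisobemwot → bisobimwot   [pre-nasal raising]
  bisobimwot → visovimwot   [unconditioned shift]
  visovimwot → visovimwos   [unconditioned shift]
  visovimwos → visovimvos   [unconditioned shift]
  visovimvos (rule 5 does not apply)
  giving Ulsola visovimvos.
If borrowed from Mipani 'bisobemwos' after the early changes, it would undergo only the recent ones:
  rule 4 (unconditioned shift): bisobemwos → bisobemvos
  rule 5 (unconditioned shift): no change (bisobemvos)
  ⇒ as a loan: bisobemvos
Ulsola 'bisobemvos' matches the loan outcome 'bisobemvos', not the inherited 'visovimvos' — it skipped the early Ulsola changes, so it was borrowed from Mipani.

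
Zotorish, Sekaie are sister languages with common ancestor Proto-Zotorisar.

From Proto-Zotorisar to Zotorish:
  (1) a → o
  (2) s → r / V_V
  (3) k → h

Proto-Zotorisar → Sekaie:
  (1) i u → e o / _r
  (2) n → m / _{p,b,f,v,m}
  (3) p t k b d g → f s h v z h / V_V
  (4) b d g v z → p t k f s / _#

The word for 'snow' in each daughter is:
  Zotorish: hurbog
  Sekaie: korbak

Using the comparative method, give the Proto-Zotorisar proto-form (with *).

*kurbag

Position 6: Zotorish has g, Sekaie has k. Zotorish preserves g here (none of its changes turn any other segment into g), so the proto-segment is *g.
Position 5: Zotorish has o, Sekaie has a. Sekaie preserves a here (none of its changes turn any other segment into a), so the proto-segment is *a.
Position 2: Zotorish has u, Sekaie has o. Zotorish preserves u here (none of its changes turn any other segment into u), so the proto-segment is *u.
Verify the candidate proto-form against each daughter:
Zotorish: *kurbag > kurbog > hurbog  (by vowel merger, unconditioned shift)
Sekaie: *kurbag > korbag > korbak  (by pre-rhotic lowering, final devoicing)
No other proto-form is consistent with every reflex, so the reconstruction is *kurbag.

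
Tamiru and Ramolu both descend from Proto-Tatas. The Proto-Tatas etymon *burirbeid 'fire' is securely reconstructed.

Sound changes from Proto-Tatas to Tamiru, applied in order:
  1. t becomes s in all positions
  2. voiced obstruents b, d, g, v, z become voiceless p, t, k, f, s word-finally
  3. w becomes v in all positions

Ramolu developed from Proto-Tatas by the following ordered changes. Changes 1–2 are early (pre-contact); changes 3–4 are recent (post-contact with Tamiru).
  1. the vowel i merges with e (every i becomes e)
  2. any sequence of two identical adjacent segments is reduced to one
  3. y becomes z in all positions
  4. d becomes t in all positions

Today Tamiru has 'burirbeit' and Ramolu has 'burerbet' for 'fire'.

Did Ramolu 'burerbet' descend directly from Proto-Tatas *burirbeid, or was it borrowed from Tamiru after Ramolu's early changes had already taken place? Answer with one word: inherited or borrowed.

If inherited, *burirbeid would pass through all of Ramolu's changes:
Ramolu: start from *burirbeid.
  rule 1 (vowel merger): burirbeid → burerbeed
  rule 2 (degemination): burerbeed → burerbed
  rule 3: no change — burerbed
  rule 4 (unconditioned shift): burerbed → burerbet
  ⇒ Ramolu burerbet
If borrowed from Tamiru 'burirbeit' after the early changes, it would undergo only the recent ones:
  rule 3 (unconditioned shift): no change (burirbeit)
  rule 4 (unconditioned shift): no change (burirbeit)
  ⇒ as a loan: burirbeit
Ramolu 'burerbet' matches the inherited outcome exactly, so it is an inherited cognate, not a loan.

inherited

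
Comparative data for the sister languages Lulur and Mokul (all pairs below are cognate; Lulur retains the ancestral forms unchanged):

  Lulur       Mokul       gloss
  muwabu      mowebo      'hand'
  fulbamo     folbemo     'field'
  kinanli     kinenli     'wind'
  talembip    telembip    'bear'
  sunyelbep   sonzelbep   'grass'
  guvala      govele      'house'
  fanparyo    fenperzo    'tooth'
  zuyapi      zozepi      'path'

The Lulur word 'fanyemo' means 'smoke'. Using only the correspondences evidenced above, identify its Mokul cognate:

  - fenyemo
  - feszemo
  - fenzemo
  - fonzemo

fenzemo

kinanli ~ kinenli, fanparyo ~ fenperzo — Lulur a corresponds to Mokul e after a consonant, before a nasal.
sunyelbep ~ sonzelbep — Lulur y corresponds to Mokul z after a consonant, before a front vowel.
Applying these to Lulur 'fanyemo':
  fanyemo → fenyemo   (a→e after a consonant, before a nasal)
  fenyemo → fenzemo   (y→z after a consonant, before a front vowel)
So the Mokul cognate is 'fenzemo'.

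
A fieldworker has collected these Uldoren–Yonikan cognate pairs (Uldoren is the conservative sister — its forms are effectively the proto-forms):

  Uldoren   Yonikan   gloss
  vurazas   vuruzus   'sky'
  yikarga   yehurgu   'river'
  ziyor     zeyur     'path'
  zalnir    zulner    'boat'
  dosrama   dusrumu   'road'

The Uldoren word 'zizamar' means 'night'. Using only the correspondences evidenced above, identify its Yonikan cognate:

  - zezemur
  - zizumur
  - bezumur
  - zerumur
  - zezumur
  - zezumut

zezumur

yikarga ~ yehurgu, ziyor ~ zeyur — Uldoren i corresponds to Yonikan e after a consonant, before a consonant other than r, m, n, p, b, f, v.
dosrama ~ dusrumu — Uldoren a corresponds to Yonikan u after a consonant, before a nasal.
yikarga ~ yehurgu — Uldoren a corresponds to Yonikan u after a consonant, before r.
Applying these to Uldoren 'zizamar':
  zizamar → zezamar   (i→e after a consonant, before a consonant other than r, m, n, p, b, f, v)
  zezamar → zezumar   (a→u after a consonant, before a nasal)
  zezumar → zezumur   (a→u after a consonant, before r)
So the Yonikan cognate is 'zezumur'.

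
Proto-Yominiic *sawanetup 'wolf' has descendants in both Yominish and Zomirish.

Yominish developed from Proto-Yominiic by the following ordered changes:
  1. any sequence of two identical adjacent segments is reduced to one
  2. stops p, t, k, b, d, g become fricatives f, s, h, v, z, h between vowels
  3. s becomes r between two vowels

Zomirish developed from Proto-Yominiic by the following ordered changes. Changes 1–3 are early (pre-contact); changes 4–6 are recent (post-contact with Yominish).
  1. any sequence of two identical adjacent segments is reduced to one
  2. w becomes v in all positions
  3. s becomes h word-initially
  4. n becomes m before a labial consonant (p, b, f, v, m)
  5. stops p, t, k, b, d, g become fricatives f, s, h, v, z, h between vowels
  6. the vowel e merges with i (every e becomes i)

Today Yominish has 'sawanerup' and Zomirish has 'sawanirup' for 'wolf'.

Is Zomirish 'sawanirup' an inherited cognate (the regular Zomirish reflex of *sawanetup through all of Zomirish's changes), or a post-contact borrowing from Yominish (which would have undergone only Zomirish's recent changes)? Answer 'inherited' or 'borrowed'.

If inherited, *sawanetup would pass through all of Zomirish's changes:
Zomirish: *sawanetup
  sawanetup (rule 1 does not apply)
  sawanetup → savanetup   [unconditioned shift]
  savanetup → havanetup   [debuccalisation]
  havanetup (rule 4 does not apply)
  havanetup → havanesup   [intervocalic lenition]
  havanesup → havanisup   [vowel merger]
  giving Zomirish havanisup.
If borrowed from Yominish 'sawanerup' after the early changes, it would undergo only the recent ones:
  rule 4 (nasal place assimilation): no change (sawanerup)
  rule 5 (intervocalic lenition): no change (sawanerup)
  rule 6 (vowel merger): sawanerup → sawanirup
  ⇒ as a loan: sawanirup
Zomirish 'sawanirup' matches the loan outcome 'sawanirup', not the inherited 'havanisup' — it skipped the early Zomirish changes, so it was borrowed from Yominish.

borrowed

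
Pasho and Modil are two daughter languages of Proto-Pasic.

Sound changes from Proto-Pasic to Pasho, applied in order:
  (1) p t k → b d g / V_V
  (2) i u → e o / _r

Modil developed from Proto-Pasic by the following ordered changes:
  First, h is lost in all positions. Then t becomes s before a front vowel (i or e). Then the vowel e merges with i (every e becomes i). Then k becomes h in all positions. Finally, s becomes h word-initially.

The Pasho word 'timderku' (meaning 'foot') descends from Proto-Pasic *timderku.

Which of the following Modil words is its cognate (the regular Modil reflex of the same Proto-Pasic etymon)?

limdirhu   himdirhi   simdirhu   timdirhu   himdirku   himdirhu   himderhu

Modil: *timderku > simderku > simdirku > simdirhu > himdirhu  (by palatalisation, vowel merger, unconditioned shift, debuccalisation)

himdirhu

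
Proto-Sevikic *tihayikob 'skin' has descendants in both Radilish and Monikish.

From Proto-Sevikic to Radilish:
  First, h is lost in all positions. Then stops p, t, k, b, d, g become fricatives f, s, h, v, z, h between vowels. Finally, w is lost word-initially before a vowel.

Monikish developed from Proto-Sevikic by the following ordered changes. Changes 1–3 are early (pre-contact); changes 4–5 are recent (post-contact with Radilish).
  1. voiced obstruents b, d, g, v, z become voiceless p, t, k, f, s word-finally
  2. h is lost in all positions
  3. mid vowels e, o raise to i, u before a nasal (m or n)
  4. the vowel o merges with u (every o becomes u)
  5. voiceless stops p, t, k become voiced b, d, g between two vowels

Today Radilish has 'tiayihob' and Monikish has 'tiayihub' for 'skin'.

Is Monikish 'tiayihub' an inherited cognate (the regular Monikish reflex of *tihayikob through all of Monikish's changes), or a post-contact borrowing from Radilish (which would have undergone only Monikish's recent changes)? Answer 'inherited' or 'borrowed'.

borrowed

If inherited, *tihayikob would pass through all of Monikish's changes:
Monikish: start from *tihayikob.
  rule 1 (final devoicing): tihayikob → tihayikop
  rule 2 (h-loss): tihayikop → tiayikop
  rule 3: no change — tiayikop
  rule 4 (vowel merger): tiayikop → tiayikup
  rule 5 (intervocalic voicing): tiayikup → tiayigup
  ⇒ Monikish tiayigup
If borrowed from Radilish 'tiayihob' after the early changes, it would undergo only the recent ones:
  rule 4 (vowel merger): tiayihob → tiayihub
  rule 5 (intervocalic voicing): no change (tiayihub)
  ⇒ as a loan: tiayihub
Monikish 'tiayihub' matches the loan outcome 'tiayihub', not the inherited 'tiayigup' — it skipped the early Monikish changes, so it was borrowed from Radilish.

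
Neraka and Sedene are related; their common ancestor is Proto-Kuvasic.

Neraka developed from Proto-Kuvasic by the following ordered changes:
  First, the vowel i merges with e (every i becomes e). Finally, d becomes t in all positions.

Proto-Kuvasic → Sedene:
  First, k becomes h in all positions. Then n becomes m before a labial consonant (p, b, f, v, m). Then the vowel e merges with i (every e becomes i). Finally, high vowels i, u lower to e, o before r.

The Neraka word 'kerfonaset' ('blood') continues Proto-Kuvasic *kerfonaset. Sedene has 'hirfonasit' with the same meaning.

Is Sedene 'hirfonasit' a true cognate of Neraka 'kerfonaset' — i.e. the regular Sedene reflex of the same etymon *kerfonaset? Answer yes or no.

Derive the expected Sedene reflex of *kerfonaset:
Sedene: *kerfonaset
  kerfonaset → herfonaset   [unconditioned shift]
  herfonaset (rule 2 does not apply)
  herfonaset → hirfonasit   [vowel merger]
  hirfonasit → herfonasit   [pre-rhotic lowering]
  giving Sedene herfonasit.
The regular Sedene reflex would be 'herfonasit', but the attested form is 'hirfonasit'. The correspondence is irregular, so they are not cognates (the Sedene form has a different source).

no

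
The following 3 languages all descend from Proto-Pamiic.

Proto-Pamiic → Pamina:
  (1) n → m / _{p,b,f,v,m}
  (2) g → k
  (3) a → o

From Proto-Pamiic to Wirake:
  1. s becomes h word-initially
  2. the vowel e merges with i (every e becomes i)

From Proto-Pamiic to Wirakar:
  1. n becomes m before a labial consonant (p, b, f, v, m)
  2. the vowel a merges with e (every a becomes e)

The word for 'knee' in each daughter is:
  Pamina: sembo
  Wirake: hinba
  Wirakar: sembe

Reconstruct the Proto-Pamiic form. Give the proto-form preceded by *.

*senba

Position 5: Pamina has o, Wirake has a, Wirakar has e. Wirake preserves a here (none of its changes turn any other segment into a), so the proto-segment is *a.
Position 3: Pamina has m, Wirake has n, Wirakar has m. Wirake preserves n here (none of its changes turn any other segment into n), so the proto-segment is *n.
Position 2: Pamina has e, Wirake has i, Wirakar has e. Pamina preserves e here (none of its changes turn any other segment into e), so the proto-segment is *e.
This points to *senba. Verify forward in each daughter:
Pamina: start from *senba.
  rule 1 (nasal place assimilation): senba → semba
  rule 2: no change — semba
  rule 3 (vowel merger): semba → sembo
  ⇒ Pamina sembo
Wirake: start from *senba.
  rule 1 (debuccalisation): senba → henba
  rule 2 (vowel merger): henba → hinba
  ⇒ Wirake hinba
Wirakar: *senba > semba > sembe  (by nasal place assimilation, vowel merger)
*senba is the unique common source.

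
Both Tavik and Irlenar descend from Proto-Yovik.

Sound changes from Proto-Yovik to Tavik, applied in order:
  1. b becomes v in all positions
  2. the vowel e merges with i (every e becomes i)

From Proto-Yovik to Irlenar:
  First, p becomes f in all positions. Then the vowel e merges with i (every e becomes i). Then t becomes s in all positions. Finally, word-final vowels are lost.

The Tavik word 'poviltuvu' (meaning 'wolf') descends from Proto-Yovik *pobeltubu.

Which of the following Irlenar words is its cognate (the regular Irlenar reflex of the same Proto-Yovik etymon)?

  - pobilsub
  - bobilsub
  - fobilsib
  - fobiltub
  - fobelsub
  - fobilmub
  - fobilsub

fobilsub

Irlenar: *pobeltubu > fobeltubu > fobiltubu > fobilsubu > fobilsub  (by unconditioned shift, vowel merger, unconditioned shift, apocope)
Among the options, 'fobilsub' alone shows every Irlenar change applied in order.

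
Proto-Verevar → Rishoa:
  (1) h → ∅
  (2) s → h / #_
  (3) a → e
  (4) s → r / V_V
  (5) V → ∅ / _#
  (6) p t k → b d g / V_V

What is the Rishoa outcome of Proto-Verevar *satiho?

Rishoa: *satiho > satio > hatio > hetio > heti > hedi  (by h-loss, debuccalisation, vowel merger, apocope, intervocalic voicing)

hedi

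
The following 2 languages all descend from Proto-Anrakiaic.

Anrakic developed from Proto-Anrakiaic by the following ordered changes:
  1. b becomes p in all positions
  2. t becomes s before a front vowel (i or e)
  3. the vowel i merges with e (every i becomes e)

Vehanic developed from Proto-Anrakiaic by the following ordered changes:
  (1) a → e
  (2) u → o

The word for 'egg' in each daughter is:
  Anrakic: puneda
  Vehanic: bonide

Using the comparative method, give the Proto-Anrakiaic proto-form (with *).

*bunida

Position 6: Anrakic has a, Vehanic has e. Anrakic preserves a here (none of its changes turn any other segment into a), so the proto-segment is *a.
Position 4: Anrakic has e, Vehanic has i. Vehanic preserves i here (none of its changes turn any other segment into i), so the proto-segment is *i.
Continuing position by position gives *bunida; check it forward:
Anrakic: *bunida > punida > puneda  (by unconditioned shift, vowel merger)
Vehanic: *bunida
  bunida → bunide   [vowel merger]
  bunide → bonide   [vowel merger]
  giving Vehanic bonide.
No other proto-form is consistent with every reflex, so the reconstruction is *bunida.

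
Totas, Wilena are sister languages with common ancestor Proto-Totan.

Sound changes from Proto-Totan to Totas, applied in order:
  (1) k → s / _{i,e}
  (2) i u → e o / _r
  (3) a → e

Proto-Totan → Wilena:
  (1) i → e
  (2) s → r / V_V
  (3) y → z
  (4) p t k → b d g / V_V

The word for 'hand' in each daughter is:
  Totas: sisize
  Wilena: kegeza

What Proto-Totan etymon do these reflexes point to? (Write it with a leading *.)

*kikiza

Position 2: Totas has i, Wilena has e. Totas preserves i here (none of its changes turn any other segment into i), so the proto-segment is *i.
Position 4: Totas has i, Wilena has e. Totas preserves i here (none of its changes turn any other segment into i), so the proto-segment is *i.
Continuing position by position gives *kikiza; check it forward:
Totas: *kikiza
  kikiza → sisiza   [palatalisation]
  sisiza (rule 2 does not apply)
  sisiza → sisize   [vowel merger]
  giving Totas sisize.
Wilena: *kikiza > kekeza > kegeza  (by vowel merger, intervocalic voicing)
Only *kikiza yields all of Totas sisize, Wilena kegeza.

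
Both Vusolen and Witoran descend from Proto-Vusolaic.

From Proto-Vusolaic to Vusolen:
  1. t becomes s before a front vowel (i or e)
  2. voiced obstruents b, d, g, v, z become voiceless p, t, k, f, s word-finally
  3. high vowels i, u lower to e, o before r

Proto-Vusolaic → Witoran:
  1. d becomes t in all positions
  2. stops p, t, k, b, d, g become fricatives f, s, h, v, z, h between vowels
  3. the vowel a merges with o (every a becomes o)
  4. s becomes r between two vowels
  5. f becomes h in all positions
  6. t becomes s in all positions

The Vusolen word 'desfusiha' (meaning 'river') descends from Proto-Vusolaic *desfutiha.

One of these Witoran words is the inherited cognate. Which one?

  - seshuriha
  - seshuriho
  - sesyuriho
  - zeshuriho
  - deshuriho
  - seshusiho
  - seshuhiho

Witoran: *desfutiha
  desfutiha → tesfutiha   [unconditioned shift]
  tesfutiha → tesfusiha   [intervocalic lenition]
  tesfusiha → tesfusiho   [vowel merger]
  tesfusiho → tesfuriho   [rhotacism]
  tesfuriho → teshuriho   [unconditioned shift]
  teshuriho → seshuriho   [unconditioned shift]
  giving Witoran seshuriho.
Among the options, 'seshuriho' alone shows every Witoran change applied in order.

seshuriho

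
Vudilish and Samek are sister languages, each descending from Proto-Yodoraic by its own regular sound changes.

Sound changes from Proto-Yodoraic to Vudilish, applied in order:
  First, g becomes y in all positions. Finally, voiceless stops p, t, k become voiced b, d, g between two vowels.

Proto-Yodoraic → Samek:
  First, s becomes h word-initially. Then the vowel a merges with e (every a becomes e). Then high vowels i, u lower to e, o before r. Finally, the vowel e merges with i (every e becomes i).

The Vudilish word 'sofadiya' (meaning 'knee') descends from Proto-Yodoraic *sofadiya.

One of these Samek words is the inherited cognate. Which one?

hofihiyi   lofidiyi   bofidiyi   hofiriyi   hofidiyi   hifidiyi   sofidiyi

Samek: *sofadiya > hofadiya > hofediye > hofidiyi  (by debuccalisation, vowel merger, vowel merger)
Only 'hofidiyi' matches the regular Samek development of *sofadiya.

hofidiyi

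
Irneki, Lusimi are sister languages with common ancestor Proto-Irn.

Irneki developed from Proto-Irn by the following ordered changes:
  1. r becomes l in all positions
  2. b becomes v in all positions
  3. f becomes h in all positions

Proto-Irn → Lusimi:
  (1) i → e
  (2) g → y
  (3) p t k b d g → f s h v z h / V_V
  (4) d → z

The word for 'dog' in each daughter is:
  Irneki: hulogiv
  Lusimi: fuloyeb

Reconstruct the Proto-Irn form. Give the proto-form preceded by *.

*fulogib

Position 7: Irneki has v, Lusimi has b. Lusimi preserves b here (none of its changes turn any other segment into b), so the proto-segment is *b.
Position 5: Irneki has g, Lusimi has y. Irneki preserves g here (none of its changes turn any other segment into g), so the proto-segment is *g.
Position 6: Irneki has i, Lusimi has e. Irneki preserves i here (none of its changes turn any other segment into i), so the proto-segment is *i.
This points to *fulogib. Verify forward in each daughter:
Irneki: start from *fulogib.
  rule 1: no change — fulogib
  rule 2 (unconditioned shift): fulogib → fulogiv
  rule 3 (unconditioned shift): fulogiv → hulogiv
  ⇒ Irneki hulogiv
Lusimi: *fulogib > fulogeb > fuloyeb  (by vowel merger, unconditioned shift)
Only *fulogib yields all of Irneki hulogiv, Lusimi fuloyeb.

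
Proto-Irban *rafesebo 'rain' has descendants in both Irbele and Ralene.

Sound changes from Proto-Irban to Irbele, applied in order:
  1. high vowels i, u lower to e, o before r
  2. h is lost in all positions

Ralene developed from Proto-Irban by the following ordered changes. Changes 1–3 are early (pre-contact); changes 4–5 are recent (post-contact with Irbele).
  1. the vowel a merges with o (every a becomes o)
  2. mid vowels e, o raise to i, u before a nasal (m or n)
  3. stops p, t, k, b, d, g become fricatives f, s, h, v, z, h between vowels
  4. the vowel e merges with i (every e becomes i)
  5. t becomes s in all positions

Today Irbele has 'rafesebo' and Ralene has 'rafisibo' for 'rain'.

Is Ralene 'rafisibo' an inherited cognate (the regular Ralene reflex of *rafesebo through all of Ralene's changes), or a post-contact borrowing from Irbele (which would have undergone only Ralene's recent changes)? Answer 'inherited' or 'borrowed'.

borrowed

If inherited, *rafesebo would pass through all of Ralene's changes:
Ralene: *rafesebo
  rafesebo → rofesebo   [vowel merger]
  rofesebo (rule 2 does not apply)
  rofesebo → rofesevo   [intervocalic lenition]
  rofesevo → rofisivo   [vowel merger]
  rofisivo (rule 5 does not apply)
  giving Ralene rofisivo.
If borrowed from Irbele 'rafesebo' after the early changes, it would undergo only the recent ones:
  rule 4 (vowel merger): rafesebo → rafisibo
  rule 5 (unconditioned shift): no change (rafisibo)
  ⇒ as a loan: rafisibo
Ralene 'rafisibo' matches the loan outcome 'rafisibo', not the inherited 'rofisivo' — it skipped the early Ralene changes, so it was borrowed from Irbele.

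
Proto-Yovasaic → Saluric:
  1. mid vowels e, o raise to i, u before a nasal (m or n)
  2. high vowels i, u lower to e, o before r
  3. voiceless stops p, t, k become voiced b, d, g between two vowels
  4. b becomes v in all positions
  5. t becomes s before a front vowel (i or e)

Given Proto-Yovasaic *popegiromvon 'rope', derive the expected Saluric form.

povegerumvun

Saluric: *popegiromvon > popegirumvun > popegerumvun > pobegerumvun > povegerumvun  (by pre-nasal raising, pre-rhotic lowering, intervocalic voicing, unconditioned shift)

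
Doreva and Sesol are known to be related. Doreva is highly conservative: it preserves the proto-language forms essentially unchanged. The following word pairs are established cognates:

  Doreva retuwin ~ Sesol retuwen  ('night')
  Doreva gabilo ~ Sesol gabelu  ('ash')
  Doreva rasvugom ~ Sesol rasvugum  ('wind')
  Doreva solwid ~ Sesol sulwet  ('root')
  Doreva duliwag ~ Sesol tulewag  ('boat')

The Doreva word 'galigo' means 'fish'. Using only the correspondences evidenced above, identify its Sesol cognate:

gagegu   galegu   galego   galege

gabilo ~ gabelu, solwid ~ sulwet — Doreva i corresponds to Sesol e after a consonant, before a consonant other than r, m, n, p, b, f, v.
gabilo ~ gabelu — Doreva o corresponds to Sesol u word-finally.
Applying these to Doreva 'galigo':
  galigo → galego   (i→e after a consonant, before a consonant other than r, m, n, p, b, f, v)
  galego → galegu   (o→u word-finally)
So the Sesol cognate is 'galegu'.

galegu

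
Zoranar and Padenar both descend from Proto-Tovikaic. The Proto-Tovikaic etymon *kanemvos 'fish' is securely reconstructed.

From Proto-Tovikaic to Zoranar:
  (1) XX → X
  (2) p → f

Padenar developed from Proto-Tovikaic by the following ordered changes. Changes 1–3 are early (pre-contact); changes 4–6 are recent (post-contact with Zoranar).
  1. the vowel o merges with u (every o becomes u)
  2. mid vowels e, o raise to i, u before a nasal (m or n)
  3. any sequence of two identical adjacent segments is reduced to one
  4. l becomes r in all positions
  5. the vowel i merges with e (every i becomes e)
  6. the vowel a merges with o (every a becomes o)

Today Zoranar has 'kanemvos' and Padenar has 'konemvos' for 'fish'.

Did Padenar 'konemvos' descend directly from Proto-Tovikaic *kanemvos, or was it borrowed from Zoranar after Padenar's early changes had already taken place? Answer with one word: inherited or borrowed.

borrowed

If inherited, *kanemvos would pass through all of Padenar's changes:
Padenar: start from *kanemvos.
  rule 1 (vowel merger): kanemvos → kanemvus
  rule 2 (pre-nasal raising): kanemvus → kanimvus
  rule 3: no change — kanimvus
  rule 4: no change — kanimvus
  rule 5 (vowel merger): kanimvus → kanemvus
  rule 6 (vowel merger): kanemvus → konemvus
  ⇒ Padenar konemvus
If borrowed from Zoranar 'kanemvos' after the early changes, it would undergo only the recent ones:
  rule 4 (unconditioned shift): no change (kanemvos)
  rule 5 (vowel merger): no change (kanemvos)
  rule 6 (vowel merger): kanemvos → konemvos
  ⇒ as a loan: konemvos
Padenar 'konemvos' matches the loan outcome 'konemvos', not the inherited 'konemvus' — it skipped the early Padenar changes, so it was borrowed from Zoranar.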